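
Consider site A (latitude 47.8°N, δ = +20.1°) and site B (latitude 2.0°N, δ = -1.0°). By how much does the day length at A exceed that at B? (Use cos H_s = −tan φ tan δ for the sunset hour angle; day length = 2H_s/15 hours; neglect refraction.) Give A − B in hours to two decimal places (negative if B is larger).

A: H_s = arccos(−tan 47.8° · tan 20.1°) = 113.80°, so 2H_s/15 = 15.1733 h.
B: H_s = arccos(−tan 2.0° · tan -1.0°) = 89.97°, so 2H_s/15 = 11.9960 h.
A − B = 15.1733 − 11.9960 = 3.1773 h.

+3.18 h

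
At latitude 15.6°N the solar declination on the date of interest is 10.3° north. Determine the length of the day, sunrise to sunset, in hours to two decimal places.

The sunset hour angle satisfies cos H_s = −tan φ tan δ = -0.0507, giving H_s = 92.91°.
Day length = 2 H_s / 15° h⁻¹ = 185.82° / 15 = 12.388 h.

12.39 hours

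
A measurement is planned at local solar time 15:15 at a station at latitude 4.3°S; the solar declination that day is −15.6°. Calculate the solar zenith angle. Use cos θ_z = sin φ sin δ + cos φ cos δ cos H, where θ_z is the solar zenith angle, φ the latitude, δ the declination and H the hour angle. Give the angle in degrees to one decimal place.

Hour angle H = 15° × (15.25 − 12) = 48.75°.
cos θ_z = sin(-4.3°) sin(-15.6°) + cos(-4.3°) cos(-15.6°) cos(48.75°) = 0.0202 + 0.6333 = 0.6535.
θ_z = arccos(0.6535) = 49.19°.

49.2°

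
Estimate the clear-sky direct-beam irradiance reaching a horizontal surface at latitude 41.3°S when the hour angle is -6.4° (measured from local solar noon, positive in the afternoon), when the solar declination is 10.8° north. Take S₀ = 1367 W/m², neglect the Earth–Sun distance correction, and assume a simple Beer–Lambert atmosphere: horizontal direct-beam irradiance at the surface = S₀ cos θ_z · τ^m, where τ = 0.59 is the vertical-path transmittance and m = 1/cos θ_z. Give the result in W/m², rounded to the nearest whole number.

With φ = -41.3°, δ = 10.8°, H = -6.40°: sin φ sin δ = -0.1237, cos φ cos δ cos H = 0.7334, so cos θ_z = 0.6097.
Air mass m = 1/cos θ_z = 1/0.6097 = 1.640; τ^m = 0.59^1.640 = 0.4209.
Surface direct beam = 1367 × 0.6097 × 0.4209 = 350.80 W/m².

351 W/m²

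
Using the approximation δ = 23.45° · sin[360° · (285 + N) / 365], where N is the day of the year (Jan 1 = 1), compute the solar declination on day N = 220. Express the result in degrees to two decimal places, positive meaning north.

360 × (285 + 220) / 365 = 498.082°; sin(498.082°) = 0.6681.
δ = 23.45 × 0.6681 = 15.667° ≈ +15.67°.

+15.67°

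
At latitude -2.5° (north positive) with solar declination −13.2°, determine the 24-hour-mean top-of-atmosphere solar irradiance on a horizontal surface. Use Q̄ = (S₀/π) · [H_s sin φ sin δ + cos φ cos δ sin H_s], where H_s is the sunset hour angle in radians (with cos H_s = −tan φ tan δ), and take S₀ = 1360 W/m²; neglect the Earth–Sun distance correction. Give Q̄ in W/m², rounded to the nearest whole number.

−tan φ tan δ = −(-0.0437)(-0.2345) = -0.0102; H_s = arccos(-0.0102) = 90.58°. In radians, H_s = 1.5809.
H_s sin φ sin δ = 1.5809 × -0.0436 × -0.2284 = 0.0157.
cos φ cos δ sin H_s = 0.9990 × 0.9736 × 0.9999 = 0.9725.
Q̄ = (1360/π) × (0.0157 + 0.9725) = 432.90 × 0.9882 = 427.79 W/m².

428 W/m²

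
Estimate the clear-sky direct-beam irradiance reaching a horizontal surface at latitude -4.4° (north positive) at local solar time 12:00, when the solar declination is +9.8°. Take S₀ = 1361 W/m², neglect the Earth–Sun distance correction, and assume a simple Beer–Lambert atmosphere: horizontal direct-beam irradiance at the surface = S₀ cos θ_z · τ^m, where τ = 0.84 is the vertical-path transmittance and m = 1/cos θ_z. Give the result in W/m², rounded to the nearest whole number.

1102 W/m²

Hour angle H = 15° × (12 − 12) = 0.00°.
With φ = -4.4°, δ = 9.8°, H = 0.00°: sin φ sin δ = -0.0131, cos φ cos δ cos H = 0.9825, so cos θ_z = 0.9694.
Air mass m = 1/cos θ_z = 1/0.9694 = 1.032; τ^m = 0.84^1.032 = 0.8353.
Surface direct beam = 1361 × 0.9694 × 0.8353 = 1102.06 W/m².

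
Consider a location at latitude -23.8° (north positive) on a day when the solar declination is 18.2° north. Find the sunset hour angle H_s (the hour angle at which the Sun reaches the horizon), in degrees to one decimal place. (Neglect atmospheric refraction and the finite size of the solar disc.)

cos H_s = −tan(-23.8°) · tan(18.2°) = 0.1450, so H_s = arccos(0.1450) = 81.66°.

81.7°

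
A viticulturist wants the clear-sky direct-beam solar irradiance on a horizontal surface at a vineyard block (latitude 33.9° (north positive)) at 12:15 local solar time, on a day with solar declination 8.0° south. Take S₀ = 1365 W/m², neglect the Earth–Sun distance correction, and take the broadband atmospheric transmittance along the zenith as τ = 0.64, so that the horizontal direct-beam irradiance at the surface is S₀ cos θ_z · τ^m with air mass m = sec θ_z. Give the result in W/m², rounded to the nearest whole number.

556 W/m²

Hour angle H = 15° × (12.25 − 12) = 3.75°.
cos θ_z = sin(33.9°) sin(-8.0°) + cos(33.9°) cos(-8.0°) cos(3.75°) = -0.0776 + 0.8202 = 0.7426.
Air mass m = 1/cos θ_z = 1/0.7426 = 1.347; τ^m = 0.64^1.347 = 0.5482.
Surface direct beam = 1365 × 0.7426 × 0.5482 = 555.68 W/m².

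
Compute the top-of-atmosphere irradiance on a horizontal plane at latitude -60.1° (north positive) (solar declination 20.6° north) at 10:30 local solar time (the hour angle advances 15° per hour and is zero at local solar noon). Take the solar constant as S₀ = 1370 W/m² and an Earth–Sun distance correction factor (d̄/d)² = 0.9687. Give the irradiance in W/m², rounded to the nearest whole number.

167 W/m²

Hour angle H = 15° × (10.5 − 12) = -22.50°.
cos θ_z = sin(-60.1°) sin(20.6°) + cos(-60.1°) cos(20.6°) cos(-22.50°) = -0.3050 + 0.4311 = 0.1261.
Top-of-atmosphere irradiance = S₀ (d̄/d)² cos θ_z = 1370 × 0.9687 × 0.1261 = 167.35 W/m².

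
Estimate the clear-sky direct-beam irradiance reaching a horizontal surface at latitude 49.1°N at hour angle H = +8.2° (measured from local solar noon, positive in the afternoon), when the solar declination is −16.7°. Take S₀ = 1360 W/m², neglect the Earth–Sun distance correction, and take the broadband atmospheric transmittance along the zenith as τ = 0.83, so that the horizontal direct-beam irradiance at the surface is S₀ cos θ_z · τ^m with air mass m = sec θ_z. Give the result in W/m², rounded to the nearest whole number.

With φ = 49.1°, δ = -16.7°, H = 8.20°: sin φ sin δ = -0.2172, cos φ cos δ cos H = 0.6207, so cos θ_z = 0.4035.
Air mass m = 1/cos θ_z = 1/0.4035 = 2.478; τ^m = 0.83^2.478 = 0.6302.
Surface direct beam = 1360 × 0.4035 × 0.6302 = 345.83 W/m².

346 W/m²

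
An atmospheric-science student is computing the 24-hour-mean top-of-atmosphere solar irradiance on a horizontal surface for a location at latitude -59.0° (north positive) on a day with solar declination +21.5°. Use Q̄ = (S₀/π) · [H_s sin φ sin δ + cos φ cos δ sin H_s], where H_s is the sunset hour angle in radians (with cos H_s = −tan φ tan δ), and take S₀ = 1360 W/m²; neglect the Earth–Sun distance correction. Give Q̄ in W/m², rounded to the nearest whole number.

cos H_s = −tan(-59.0°) · tan(21.5°) = 0.6556, so H_s = arccos(0.6556) = 49.03°. In radians, H_s = 0.8557.
H_s sin φ sin δ = 0.8557 × -0.8572 × 0.3665 = -0.2688.
cos φ cos δ sin H_s = 0.5150 × 0.9304 × 0.7550 = 0.3618.
Q̄ = (1360/π) × (-0.2688 + 0.3618) = 432.90 × 0.0930 = 40.26 W/m².

40 W/m²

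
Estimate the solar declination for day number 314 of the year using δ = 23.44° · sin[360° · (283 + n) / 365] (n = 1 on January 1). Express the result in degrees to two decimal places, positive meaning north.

360 × (283 + 314) / 365 = 588.822°; sin(588.822°) = -0.7527.
δ = 23.44 × -0.7527 = -17.643° ≈ -17.64°.

-17.64°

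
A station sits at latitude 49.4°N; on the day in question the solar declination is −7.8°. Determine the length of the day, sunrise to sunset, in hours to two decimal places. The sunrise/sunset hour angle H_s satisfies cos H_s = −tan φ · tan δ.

The sunset hour angle satisfies cos H_s = −tan φ tan δ = 0.1598, giving H_s = 80.80°.
Day length = 2 H_s / 15° h⁻¹ = 161.60° / 15 = 10.773 h.

10.77 hours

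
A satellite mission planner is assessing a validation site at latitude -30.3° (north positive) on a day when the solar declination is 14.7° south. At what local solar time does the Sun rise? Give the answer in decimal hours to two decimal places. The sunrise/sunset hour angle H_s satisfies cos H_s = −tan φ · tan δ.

5.41 h

cos H_s = −tan(-30.3°) · tan(-14.7°) = -0.1533, so H_s = arccos(-0.1533) = 98.82°.
Sunrise is at 12 − H_s/15 = 12 − 6.588 = 5.412 h local solar time.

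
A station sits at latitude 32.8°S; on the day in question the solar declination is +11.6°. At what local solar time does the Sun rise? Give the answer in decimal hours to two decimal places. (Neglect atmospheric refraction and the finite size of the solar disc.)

6.51 h

−tan φ tan δ = −(-0.6445)(0.2053) = 0.1323; H_s = arccos(0.1323) = 82.40°.
Sunrise is at 12 − H_s/15 = 12 − 5.493 = 6.507 h local solar time.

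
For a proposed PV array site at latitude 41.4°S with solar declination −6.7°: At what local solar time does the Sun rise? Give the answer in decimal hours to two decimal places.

5.60 h

cos H_s = −tan(-41.4°) · tan(-6.7°) = -0.1036, so H_s = arccos(-0.1036) = 95.95°.
Sunrise is at 12 − H_s/15 = 12 − 6.397 = 5.603 h local solar time.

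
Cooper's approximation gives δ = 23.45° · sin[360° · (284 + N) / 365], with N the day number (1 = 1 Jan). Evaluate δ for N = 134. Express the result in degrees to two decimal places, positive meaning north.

360 × (284 + 134) / 365 = 412.274°; sin(412.274°) = 0.7909.
δ = 23.45 × 0.7909 = 18.547° ≈ +18.55°.

+18.55°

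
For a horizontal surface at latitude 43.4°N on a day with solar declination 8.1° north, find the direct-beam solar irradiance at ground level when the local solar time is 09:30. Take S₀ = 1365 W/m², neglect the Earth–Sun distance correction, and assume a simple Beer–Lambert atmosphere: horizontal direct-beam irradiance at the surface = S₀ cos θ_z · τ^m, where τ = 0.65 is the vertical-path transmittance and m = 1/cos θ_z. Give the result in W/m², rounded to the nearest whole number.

Hour angle H = 15° × (9.5 − 12) = -37.50°.
With φ = 43.4°, δ = 8.1°, H = -37.50°: sin φ sin δ = 0.0968, cos φ cos δ cos H = 0.5707, so cos θ_z = 0.6675.
Air mass m = 1/cos θ_z = 1/0.6675 = 1.498; τ^m = 0.65^1.498 = 0.5245.
Surface direct beam = 1365 × 0.6675 × 0.5245 = 477.89 W/m².

478 W/m²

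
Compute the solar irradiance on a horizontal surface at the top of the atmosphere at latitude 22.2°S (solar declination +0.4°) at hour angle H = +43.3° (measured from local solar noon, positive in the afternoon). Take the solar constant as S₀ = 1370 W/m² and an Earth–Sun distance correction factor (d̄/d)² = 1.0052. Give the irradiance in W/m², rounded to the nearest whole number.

cos θ_z = sin(-22.2°) sin(0.4°) + cos(-22.2°) cos(0.4°) cos(43.30°) = -0.0026 + 0.6738 = 0.6712.
Top-of-atmosphere irradiance = S₀ (d̄/d)² cos θ_z = 1370 × 1.0052 × 0.6712 = 924.33 W/m².

924 W/m²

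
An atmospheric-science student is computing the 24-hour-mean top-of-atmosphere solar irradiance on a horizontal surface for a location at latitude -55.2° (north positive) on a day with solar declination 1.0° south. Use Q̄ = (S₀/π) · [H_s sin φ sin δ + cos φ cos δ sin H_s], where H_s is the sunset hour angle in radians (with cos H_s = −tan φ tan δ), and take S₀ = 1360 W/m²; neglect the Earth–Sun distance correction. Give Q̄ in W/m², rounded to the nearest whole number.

The sunset hour angle satisfies cos H_s = −tan φ tan δ = -0.0251, giving H_s = 91.44°. In radians, H_s = 1.5959.
H_s sin φ sin δ = 1.5959 × -0.8211 × -0.0175 = 0.0229.
cos φ cos δ sin H_s = 0.5707 × 0.9998 × 0.9997 = 0.5704.
Q̄ = (1360/π) × (0.0229 + 0.5704) = 432.90 × 0.5933 = 256.84 W/m².

257 W/m²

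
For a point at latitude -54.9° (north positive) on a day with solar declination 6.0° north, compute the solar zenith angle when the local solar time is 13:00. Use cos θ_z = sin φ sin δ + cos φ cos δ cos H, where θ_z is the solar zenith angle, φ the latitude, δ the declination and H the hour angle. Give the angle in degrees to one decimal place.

Hour angle H = 15° × (13 − 12) = 15.00°.
With φ = -54.9°, δ = 6.0°, H = 15.00°: sin φ sin δ = -0.0855, cos φ cos δ cos H = 0.5524, so cos θ_z = 0.4669.
θ_z = arccos(0.4669) = 62.17°.

62.2°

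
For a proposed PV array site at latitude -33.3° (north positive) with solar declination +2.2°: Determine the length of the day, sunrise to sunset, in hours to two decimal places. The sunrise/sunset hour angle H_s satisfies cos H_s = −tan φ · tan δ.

The sunset hour angle satisfies cos H_s = −tan φ tan δ = 0.0252, giving H_s = 88.56°.
Day length = 2 H_s / 15° h⁻¹ = 177.12° / 15 = 11.808 h.

11.81 hours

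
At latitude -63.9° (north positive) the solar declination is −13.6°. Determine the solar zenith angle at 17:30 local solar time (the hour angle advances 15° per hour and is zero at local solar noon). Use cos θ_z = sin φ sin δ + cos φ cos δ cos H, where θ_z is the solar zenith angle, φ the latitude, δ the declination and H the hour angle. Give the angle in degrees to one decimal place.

Hour angle H = 15° × (17.5 − 12) = 82.50°.
With φ = -63.9°, δ = -13.6°, H = 82.50°: sin φ sin δ = 0.2112, cos φ cos δ cos H = 0.0558, so cos θ_z = 0.2670.
θ_z = arccos(0.2670) = 74.51°.

74.5°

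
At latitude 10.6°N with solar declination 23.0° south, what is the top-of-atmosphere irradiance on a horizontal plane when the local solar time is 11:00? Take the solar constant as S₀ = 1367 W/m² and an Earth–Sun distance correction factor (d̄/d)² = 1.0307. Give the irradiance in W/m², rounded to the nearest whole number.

1130 W/m²

Hour angle H = 15° × (11 − 12) = -15.00°.
cos θ_z = sin φ sin δ + cos φ cos δ cos H = (0.1840)(-0.3907) + (0.9829)(0.9205)(0.9659) = 0.8020.
Top-of-atmosphere irradiance = S₀ (d̄/d)² cos θ_z = 1367 × 1.0307 × 0.8020 = 1129.99 W/m².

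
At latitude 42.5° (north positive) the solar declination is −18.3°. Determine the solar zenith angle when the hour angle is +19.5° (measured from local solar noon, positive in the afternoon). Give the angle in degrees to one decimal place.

63.4°

With φ = 42.5°, δ = -18.3°, H = 19.50°: sin φ sin δ = -0.2121, cos φ cos δ cos H = 0.6598, so cos θ_z = 0.4477.
θ_z = arccos(0.4477) = 63.40°.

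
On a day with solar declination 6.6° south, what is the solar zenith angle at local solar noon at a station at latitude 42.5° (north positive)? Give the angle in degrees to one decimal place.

At local solar noon the hour angle is zero, so the zenith angle is |φ − δ| = |42.5° − (-6.6°)| = 49.1°.

49.1°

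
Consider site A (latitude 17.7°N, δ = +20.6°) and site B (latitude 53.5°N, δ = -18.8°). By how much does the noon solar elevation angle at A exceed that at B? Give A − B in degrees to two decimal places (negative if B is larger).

+69.40°

A: 90° − |17.7 − (20.6)| = 87.10°.
B: 90° − |53.5 − (-18.8)| = 17.70°.
A − B = 87.10 − 17.70 = 69.40°.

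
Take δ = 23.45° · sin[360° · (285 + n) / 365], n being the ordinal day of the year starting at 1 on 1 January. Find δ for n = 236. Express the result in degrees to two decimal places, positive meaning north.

+10.33°

360 × (285 + 236) / 365 = 513.863°; sin(513.863°) = 0.4405.
δ = 23.45 × 0.4405 = 10.330° ≈ +10.33°.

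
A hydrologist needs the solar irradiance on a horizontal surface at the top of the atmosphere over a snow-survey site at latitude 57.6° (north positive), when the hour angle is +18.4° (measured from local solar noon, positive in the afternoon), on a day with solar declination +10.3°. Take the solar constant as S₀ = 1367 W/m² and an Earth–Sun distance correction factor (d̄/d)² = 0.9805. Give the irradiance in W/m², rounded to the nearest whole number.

cos θ_z = sin φ sin δ + cos φ cos δ cos H = (0.8443)(0.1788) + (0.5358)(0.9839)(0.9489) = 0.6512.
Top-of-atmosphere irradiance = S₀ (d̄/d)² cos θ_z = 1367 × 0.9805 × 0.6512 = 872.83 W/m².

873 W/m²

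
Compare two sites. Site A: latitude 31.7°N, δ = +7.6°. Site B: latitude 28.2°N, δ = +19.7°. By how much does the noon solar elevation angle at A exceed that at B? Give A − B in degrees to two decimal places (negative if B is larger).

A: 90° − |31.7 − (7.6)| = 65.90°.
B: 90° − |28.2 − (19.7)| = 81.50°.
A − B = 65.90 − 81.50 = -15.60°.

-15.60°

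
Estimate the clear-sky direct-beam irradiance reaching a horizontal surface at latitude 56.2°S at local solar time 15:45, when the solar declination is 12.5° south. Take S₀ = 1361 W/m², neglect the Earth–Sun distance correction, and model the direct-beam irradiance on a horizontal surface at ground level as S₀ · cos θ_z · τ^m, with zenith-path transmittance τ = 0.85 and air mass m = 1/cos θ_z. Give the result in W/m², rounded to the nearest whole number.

468 W/m²

Hour angle H = 15° × (15.75 − 12) = 56.25°.
cos θ_z = sin(-56.2°) sin(-12.5°) + cos(-56.2°) cos(-12.5°) cos(56.25°) = 0.1799 + 0.3017 = 0.4816.
Air mass m = 1/cos θ_z = 1/0.4816 = 2.076; τ^m = 0.85^2.076 = 0.7136.
Surface direct beam = 1361 × 0.4816 × 0.7136 = 467.73 W/m².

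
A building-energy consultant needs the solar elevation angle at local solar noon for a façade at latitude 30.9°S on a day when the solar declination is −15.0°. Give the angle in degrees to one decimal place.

74.1°

At local solar noon the hour angle is zero, so the elevation is 90° − |φ − δ| = 90° − |-30.9° − (-15.0°)| = 90° − 15.9° = 74.1°.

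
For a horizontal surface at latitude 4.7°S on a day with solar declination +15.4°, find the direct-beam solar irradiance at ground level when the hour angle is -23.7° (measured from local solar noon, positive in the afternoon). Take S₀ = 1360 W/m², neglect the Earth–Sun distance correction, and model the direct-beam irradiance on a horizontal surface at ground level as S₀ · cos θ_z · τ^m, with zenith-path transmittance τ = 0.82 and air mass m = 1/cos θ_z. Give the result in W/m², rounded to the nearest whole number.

926 W/m²

cos θ_z = sin φ sin δ + cos φ cos δ cos H = (-0.0819)(0.2656) + (0.9966)(0.9641)(0.9157) = 0.8581.
Air mass m = 1/cos θ_z = 1/0.8581 = 1.165; τ^m = 0.82^1.165 = 0.7936.
Surface direct beam = 1360 × 0.8581 × 0.7936 = 926.14 W/m².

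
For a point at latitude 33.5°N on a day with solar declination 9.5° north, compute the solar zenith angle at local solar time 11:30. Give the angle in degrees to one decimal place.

25.0°

Hour angle H = 15° × (11.5 − 12) = -7.50°.
cos θ_z = sin(33.5°) sin(9.5°) + cos(33.5°) cos(9.5°) cos(-7.50°) = 0.0911 + 0.8154 = 0.9065.
θ_z = arccos(0.9065) = 24.97°.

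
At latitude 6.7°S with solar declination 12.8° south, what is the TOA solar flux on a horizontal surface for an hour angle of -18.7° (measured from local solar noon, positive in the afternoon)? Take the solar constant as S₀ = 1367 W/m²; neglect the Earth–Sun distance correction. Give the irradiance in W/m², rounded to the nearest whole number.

cos θ_z = sin φ sin δ + cos φ cos δ cos H = (-0.1167)(-0.2215) + (0.9932)(0.9751)(0.9472) = 0.9432.
Top-of-atmosphere irradiance = S₀ cos θ_z = 1367 × 0.9432 = 1289.35 W/m².

1289 W/m²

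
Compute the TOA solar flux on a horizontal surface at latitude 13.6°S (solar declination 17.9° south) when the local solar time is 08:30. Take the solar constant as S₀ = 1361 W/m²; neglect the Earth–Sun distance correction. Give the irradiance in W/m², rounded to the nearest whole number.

865 W/m²

Hour angle H = 15° × (8.5 − 12) = -52.50°.
cos θ_z = sin φ sin δ + cos φ cos δ cos H = (-0.2351)(-0.3074) + (0.9720)(0.9516)(0.6088) = 0.6354.
Top-of-atmosphere irradiance = S₀ cos θ_z = 1361 × 0.6354 = 864.78 W/m².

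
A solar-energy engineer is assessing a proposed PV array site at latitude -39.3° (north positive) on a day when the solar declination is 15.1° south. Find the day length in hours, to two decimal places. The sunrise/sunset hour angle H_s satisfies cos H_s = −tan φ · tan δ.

The sunset hour angle satisfies cos H_s = −tan φ tan δ = -0.2208, giving H_s = 102.76°.
Day length = 2 H_s / 15° h⁻¹ = 205.52° / 15 = 13.701 h.

13.70 hours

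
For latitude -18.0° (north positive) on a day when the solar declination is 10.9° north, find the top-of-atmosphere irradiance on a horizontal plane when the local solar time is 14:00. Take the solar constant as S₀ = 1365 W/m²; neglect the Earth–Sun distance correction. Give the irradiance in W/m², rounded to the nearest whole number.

1024 W/m²

Hour angle H = 15° × (14 − 12) = 30.00°.
cos θ_z = sin φ sin δ + cos φ cos δ cos H = (-0.3090)(0.1891) + (0.9511)(0.9820)(0.8660) = 0.7504.
Top-of-atmosphere irradiance = S₀ cos θ_z = 1365 × 0.7504 = 1024.30 W/m².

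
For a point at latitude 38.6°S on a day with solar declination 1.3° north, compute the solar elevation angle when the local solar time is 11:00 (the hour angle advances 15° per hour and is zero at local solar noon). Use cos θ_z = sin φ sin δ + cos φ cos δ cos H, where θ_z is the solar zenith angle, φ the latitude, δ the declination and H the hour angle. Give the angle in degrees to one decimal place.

47.8°

Hour angle H = 15° × (11 − 12) = -15.00°.
cos θ_z = sin(-38.6°) sin(1.3°) + cos(-38.6°) cos(1.3°) cos(-15.00°) = -0.0142 + 0.7547 = 0.7405.
θ_z = arccos(0.7405) = 42.23°, so the elevation is 90° − 42.23° = 47.77°.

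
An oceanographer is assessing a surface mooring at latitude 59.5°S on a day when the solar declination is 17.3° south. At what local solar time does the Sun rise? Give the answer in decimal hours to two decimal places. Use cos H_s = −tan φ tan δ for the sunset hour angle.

3.87 h

−tan φ tan δ = −(-1.6977)(-0.3115) = -0.5288; H_s = arccos(-0.5288) = 121.92°.
Sunrise is at 12 − H_s/15 = 12 − 8.128 = 3.872 h local solar time.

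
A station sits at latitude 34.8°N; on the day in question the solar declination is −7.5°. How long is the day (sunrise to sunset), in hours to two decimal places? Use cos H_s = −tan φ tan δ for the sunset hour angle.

cos H_s = −tan(34.8°) · tan(-7.5°) = 0.0915, so H_s = arccos(0.0915) = 84.75°.
Day length = 2 H_s / 15° h⁻¹ = 169.50° / 15 = 11.300 h.

11.30 hours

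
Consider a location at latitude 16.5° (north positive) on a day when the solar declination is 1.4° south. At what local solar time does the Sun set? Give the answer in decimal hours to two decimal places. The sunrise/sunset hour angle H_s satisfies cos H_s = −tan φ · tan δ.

cos H_s = −tan(16.5°) · tan(-1.4°) = 0.0072, so H_s = arccos(0.0072) = 89.59°.
Sunset is at 12 + H_s/15 = 12 + 5.973 = 17.973 h local solar time.

17.97 h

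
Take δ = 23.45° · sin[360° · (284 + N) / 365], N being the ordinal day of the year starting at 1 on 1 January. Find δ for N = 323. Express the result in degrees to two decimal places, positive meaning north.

-20.03°

360 × (284 + 323) / 365 = 598.685°; sin(598.685°) = -0.8543.
δ = 23.45 × -0.8543 = -20.033° ≈ -20.03°.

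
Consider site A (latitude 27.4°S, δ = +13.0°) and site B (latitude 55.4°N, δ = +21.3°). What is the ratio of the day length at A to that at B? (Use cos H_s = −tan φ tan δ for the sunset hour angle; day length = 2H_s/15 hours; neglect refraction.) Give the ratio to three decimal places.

0.668

A: H_s = arccos(−tan -27.4° · tan 13.0°) = 83.13°, so 2H_s/15 = 11.0840 h.
B: H_s = arccos(−tan 55.4° · tan 21.3°) = 124.41°, so 2H_s/15 = 16.5880 h.
Ratio A/B = 11.0840 / 16.5880 = 0.6682.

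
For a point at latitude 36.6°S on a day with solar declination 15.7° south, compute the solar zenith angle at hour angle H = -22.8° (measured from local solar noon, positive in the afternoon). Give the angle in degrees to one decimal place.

cos θ_z = sin φ sin δ + cos φ cos δ cos H = (-0.5962)(-0.2706) + (0.8028)(0.9627)(0.9219) = 0.8738.
θ_z = arccos(0.8738) = 29.10°.

29.1°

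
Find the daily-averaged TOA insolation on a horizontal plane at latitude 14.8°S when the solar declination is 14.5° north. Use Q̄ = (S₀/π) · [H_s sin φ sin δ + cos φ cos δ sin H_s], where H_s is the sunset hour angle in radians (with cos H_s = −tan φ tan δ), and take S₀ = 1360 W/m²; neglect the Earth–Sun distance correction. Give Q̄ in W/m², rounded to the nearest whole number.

−tan φ tan δ = −(-0.2642)(0.2586) = 0.0683; H_s = arccos(0.0683) = 86.08°. In radians, H_s = 1.5024.
H_s sin φ sin δ = 1.5024 × -0.2554 × 0.2504 = -0.0961.
cos φ cos δ sin H_s = 0.9668 × 0.9681 × 0.9977 = 0.9338.
Q̄ = (1360/π) × (-0.0961 + 0.9338) = 432.90 × 0.8377 = 362.64 W/m².

363 W/m²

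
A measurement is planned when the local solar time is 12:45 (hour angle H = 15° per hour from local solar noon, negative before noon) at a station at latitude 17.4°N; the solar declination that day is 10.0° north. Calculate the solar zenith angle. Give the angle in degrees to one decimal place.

Hour angle H = 15° × (12.75 − 12) = 11.25°.
cos θ_z = sin φ sin δ + cos φ cos δ cos H = (0.2990)(0.1736) + (0.9542)(0.9848)(0.9808) = 0.9736.
θ_z = arccos(0.9736) = 13.19°.

13.2°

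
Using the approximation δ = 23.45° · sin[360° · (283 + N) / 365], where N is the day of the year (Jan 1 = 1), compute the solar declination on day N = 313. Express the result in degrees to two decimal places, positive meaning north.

360 × (283 + 313) / 365 = 587.836°; sin(587.836°) = -0.7412.
δ = 23.45 × -0.7412 = -17.381° ≈ -17.38°.

-17.38°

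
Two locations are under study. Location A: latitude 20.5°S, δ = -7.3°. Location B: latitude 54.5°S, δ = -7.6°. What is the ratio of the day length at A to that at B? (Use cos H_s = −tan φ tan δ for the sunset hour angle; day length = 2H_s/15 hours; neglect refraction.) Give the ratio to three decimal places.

0.920

A: H_s = arccos(−tan -20.5° · tan -7.3°) = 92.75°, so 2H_s/15 = 12.3667 h.
B: H_s = arccos(−tan -54.5° · tan -7.6°) = 100.78°, so 2H_s/15 = 13.4373 h.
Ratio A/B = 12.3667 / 13.4373 = 0.9203.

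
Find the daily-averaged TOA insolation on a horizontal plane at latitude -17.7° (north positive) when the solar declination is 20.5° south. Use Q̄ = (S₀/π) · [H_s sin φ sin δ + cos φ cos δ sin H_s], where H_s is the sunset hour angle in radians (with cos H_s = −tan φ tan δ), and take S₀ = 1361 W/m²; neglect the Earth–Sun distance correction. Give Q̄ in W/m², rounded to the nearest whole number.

The sunset hour angle satisfies cos H_s = −tan φ tan δ = -0.1193, giving H_s = 96.85°. In radians, H_s = 1.6904.
H_s sin φ sin δ = 1.6904 × -0.3040 × -0.3502 = 0.1800.
cos φ cos δ sin H_s = 0.9527 × 0.9367 × 0.9929 = 0.8861.
Q̄ = (1361/π) × (0.1800 + 0.8861) = 433.22 × 1.0661 = 461.86 W/m².

462 W/m²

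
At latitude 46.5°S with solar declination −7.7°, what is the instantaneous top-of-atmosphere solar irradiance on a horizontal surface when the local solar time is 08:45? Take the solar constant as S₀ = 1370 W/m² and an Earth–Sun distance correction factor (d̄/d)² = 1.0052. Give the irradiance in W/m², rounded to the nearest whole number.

753 W/m²

Hour angle H = 15° × (8.75 − 12) = -48.75°.
With φ = -46.5°, δ = -7.7°, H = -48.75°: sin φ sin δ = 0.0972, cos φ cos δ cos H = 0.4498, so cos θ_z = 0.5470.
Top-of-atmosphere irradiance = S₀ (d̄/d)² cos θ_z = 1370 × 1.0052 × 0.5470 = 753.29 W/m².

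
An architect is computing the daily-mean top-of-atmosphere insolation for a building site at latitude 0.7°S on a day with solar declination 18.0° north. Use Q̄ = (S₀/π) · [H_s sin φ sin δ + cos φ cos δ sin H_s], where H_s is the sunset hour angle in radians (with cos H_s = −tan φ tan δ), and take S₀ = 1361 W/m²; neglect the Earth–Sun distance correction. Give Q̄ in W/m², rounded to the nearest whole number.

409 W/m²

The sunset hour angle satisfies cos H_s = −tan φ tan δ = 0.0040, giving H_s = 89.77°. In radians, H_s = 1.5668.
H_s sin φ sin δ = 1.5668 × -0.0122 × 0.3090 = -0.0059.
cos φ cos δ sin H_s = 0.9999 × 0.9511 × 1.0000 = 0.9510.
Q̄ = (1361/π) × (-0.0059 + 0.9510) = 433.22 × 0.9451 = 409.44 W/m².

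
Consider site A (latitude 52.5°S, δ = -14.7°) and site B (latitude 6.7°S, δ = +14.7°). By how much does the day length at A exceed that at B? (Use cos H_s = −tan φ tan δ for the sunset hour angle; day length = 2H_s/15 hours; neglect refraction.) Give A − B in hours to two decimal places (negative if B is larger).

+2.90 h

A: H_s = arccos(−tan -52.5° · tan -14.7°) = 109.99°, so 2H_s/15 = 14.6653 h.
B: H_s = arccos(−tan -6.7° · tan 14.7°) = 88.23°, so 2H_s/15 = 11.7640 h.
A − B = 14.6653 − 11.7640 = 2.9013 h.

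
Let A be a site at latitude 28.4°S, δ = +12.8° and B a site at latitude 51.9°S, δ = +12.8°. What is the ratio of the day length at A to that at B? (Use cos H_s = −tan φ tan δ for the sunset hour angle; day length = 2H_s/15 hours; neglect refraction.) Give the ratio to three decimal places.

A: H_s = arccos(−tan -28.4° · tan 12.8°) = 82.94°, so 2H_s/15 = 11.0587 h.
B: H_s = arccos(−tan -51.9° · tan 12.8°) = 73.16°, so 2H_s/15 = 9.7547 h.
Ratio A/B = 11.0587 / 9.7547 = 1.1337.

1.134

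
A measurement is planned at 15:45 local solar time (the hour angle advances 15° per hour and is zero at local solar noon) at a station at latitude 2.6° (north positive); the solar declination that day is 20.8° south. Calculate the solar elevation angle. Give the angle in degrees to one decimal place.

30.2°

Hour angle H = 15° × (15.75 − 12) = 56.25°.
cos θ_z = sin(2.6°) sin(-20.8°) + cos(2.6°) cos(-20.8°) cos(56.25°) = -0.0161 + 0.5188 = 0.5027.
θ_z = arccos(0.5027) = 59.82°, so the elevation is 90° − 59.82° = 30.18°.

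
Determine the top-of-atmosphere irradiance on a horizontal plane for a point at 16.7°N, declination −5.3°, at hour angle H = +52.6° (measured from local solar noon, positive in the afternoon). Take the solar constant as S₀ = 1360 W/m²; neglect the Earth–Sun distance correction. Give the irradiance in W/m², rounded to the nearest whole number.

752 W/m²

cos θ_z = sin(16.7°) sin(-5.3°) + cos(16.7°) cos(-5.3°) cos(52.60°) = -0.0265 + 0.5793 = 0.5528.
Top-of-atmosphere irradiance = S₀ cos θ_z = 1360 × 0.5528 = 751.81 W/m².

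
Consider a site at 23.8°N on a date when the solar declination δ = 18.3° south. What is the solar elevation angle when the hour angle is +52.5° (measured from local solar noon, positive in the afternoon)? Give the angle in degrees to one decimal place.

cos θ_z = sin(23.8°) sin(-18.3°) + cos(23.8°) cos(-18.3°) cos(52.50°) = -0.1267 + 0.5288 = 0.4021.
θ_z = arccos(0.4021) = 66.29°, so the elevation is 90° − 66.29° = 23.71°.

23.7°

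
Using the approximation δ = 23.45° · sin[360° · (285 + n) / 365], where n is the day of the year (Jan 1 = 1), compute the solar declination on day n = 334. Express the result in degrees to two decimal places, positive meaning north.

360 × (285 + 334) / 365 = 610.521°; sin(610.521°) = -0.9428.
δ = 23.45 × -0.9428 = -22.109° ≈ -22.11°.

-22.11°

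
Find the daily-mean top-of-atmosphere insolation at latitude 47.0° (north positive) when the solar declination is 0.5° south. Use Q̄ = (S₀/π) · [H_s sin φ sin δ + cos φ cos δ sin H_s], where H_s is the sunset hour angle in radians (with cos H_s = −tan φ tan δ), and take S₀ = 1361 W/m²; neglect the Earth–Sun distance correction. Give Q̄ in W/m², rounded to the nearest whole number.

cos H_s = −tan(47.0°) · tan(-0.5°) = 0.0094, so H_s = arccos(0.0094) = 89.46°. In radians, H_s = 1.5614.
H_s sin φ sin δ = 1.5614 × 0.7314 × -0.0087 = -0.0099.
cos φ cos δ sin H_s = 0.6820 × 1.0000 × 1.0000 = 0.6820.
Q̄ = (1361/π) × (-0.0099 + 0.6820) = 433.22 × 0.6721 = 291.17 W/m².

291 W/m²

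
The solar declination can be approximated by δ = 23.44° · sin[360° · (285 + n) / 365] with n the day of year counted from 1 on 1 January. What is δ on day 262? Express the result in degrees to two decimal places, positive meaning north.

360 × (285 + 262) / 365 = 539.507°; sin(539.507°) = 0.0086.
δ = 23.44 × 0.0086 = 0.202° ≈ +0.20°.

+0.20°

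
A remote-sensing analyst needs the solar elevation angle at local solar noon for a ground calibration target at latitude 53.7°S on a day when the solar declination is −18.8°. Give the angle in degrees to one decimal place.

55.1°

At local solar noon the hour angle is zero, so the elevation is 90° − |φ − δ| = 90° − |-53.7° − (-18.8°)| = 90° − 34.9° = 55.1°.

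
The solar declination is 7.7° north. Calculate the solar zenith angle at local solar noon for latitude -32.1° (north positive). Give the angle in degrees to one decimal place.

39.8°

At local solar noon the hour angle is zero, so the zenith angle is |φ − δ| = |-32.1° − (7.7°)| = 39.8°.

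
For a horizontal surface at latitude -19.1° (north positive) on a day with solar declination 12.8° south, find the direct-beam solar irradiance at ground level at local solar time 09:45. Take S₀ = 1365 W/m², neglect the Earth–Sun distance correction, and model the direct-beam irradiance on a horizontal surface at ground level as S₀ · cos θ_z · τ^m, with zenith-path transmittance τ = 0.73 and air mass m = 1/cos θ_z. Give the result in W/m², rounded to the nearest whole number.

787 W/m²

Hour angle H = 15° × (9.75 − 12) = -33.75°.
cos θ_z = sin φ sin δ + cos φ cos δ cos H = (-0.3272)(-0.2215) + (0.9449)(0.9751)(0.8315) = 0.8386.
Air mass m = 1/cos θ_z = 1/0.8386 = 1.192; τ^m = 0.73^1.192 = 0.6872.
Surface direct beam = 1365 × 0.8386 × 0.6872 = 786.63 W/m².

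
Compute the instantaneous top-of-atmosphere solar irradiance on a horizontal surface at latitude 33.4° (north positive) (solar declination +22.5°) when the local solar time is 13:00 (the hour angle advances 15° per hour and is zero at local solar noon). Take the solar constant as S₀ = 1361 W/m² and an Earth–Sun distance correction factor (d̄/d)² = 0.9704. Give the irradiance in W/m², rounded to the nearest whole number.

Hour angle H = 15° × (13 − 12) = 15.00°.
With φ = 33.4°, δ = 22.5°, H = 15.00°: sin φ sin δ = 0.2107, cos φ cos δ cos H = 0.7450, so cos θ_z = 0.9557.
Top-of-atmosphere irradiance = S₀ (d̄/d)² cos θ_z = 1361 × 0.9704 × 0.9557 = 1262.21 W/m².

1262 W/m²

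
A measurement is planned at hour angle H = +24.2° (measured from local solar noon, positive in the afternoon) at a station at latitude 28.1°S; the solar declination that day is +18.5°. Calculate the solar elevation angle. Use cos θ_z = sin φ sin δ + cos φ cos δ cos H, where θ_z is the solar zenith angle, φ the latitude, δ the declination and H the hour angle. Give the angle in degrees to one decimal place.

With φ = -28.1°, δ = 18.5°, H = 24.20°: sin φ sin δ = -0.1495, cos φ cos δ cos H = 0.7630, so cos θ_z = 0.6135.
θ_z = arccos(0.6135) = 52.16°, so the elevation is 90° − 52.16° = 37.84°.

37.8°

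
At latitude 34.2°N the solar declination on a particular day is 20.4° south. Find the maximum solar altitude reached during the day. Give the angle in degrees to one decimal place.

At local solar noon the hour angle is zero, so the elevation is 90° − |φ − δ| = 90° − |34.2° − (-20.4°)| = 90° − 54.6° = 35.4°.

35.4°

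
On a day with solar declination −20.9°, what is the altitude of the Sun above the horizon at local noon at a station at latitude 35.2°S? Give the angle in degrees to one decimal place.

75.7°

At local solar noon the hour angle is zero, so the elevation is 90° − |φ − δ| = 90° − |-35.2° − (-20.9°)| = 90° − 14.3° = 75.7°.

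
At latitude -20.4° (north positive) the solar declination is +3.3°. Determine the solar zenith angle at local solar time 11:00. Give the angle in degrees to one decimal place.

Hour angle H = 15° × (11 − 12) = -15.00°.
With φ = -20.4°, δ = 3.3°, H = -15.00°: sin φ sin δ = -0.0201, cos φ cos δ cos H = 0.9038, so cos θ_z = 0.8837.
θ_z = arccos(0.8837) = 27.91°.

27.9°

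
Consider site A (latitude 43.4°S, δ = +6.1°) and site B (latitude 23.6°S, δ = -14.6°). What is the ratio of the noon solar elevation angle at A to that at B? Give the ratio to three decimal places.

A: 90° − |-43.4 − (6.1)| = 40.50°.
B: 90° − |-23.6 − (-14.6)| = 81.00°.
Ratio A/B = 40.5000 / 81.0000 = 0.5000.

0.500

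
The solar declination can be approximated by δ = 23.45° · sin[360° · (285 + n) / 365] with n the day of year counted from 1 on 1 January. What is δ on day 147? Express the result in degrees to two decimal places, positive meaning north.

360 × (285 + 147) / 365 = 426.082°; sin(426.082°) = 0.9141.
δ = 23.45 × 0.9141 = 21.436° ≈ +21.44°.

+21.44°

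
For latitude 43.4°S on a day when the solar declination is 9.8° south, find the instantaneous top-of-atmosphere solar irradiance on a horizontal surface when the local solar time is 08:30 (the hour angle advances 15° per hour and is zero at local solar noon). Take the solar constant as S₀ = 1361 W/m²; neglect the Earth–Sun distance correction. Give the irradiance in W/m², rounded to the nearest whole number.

752 W/m²

Hour angle H = 15° × (8.5 − 12) = -52.50°.
With φ = -43.4°, δ = -9.8°, H = -52.50°: sin φ sin δ = 0.1169, cos φ cos δ cos H = 0.4359, so cos θ_z = 0.5528.
Top-of-atmosphere irradiance = S₀ cos θ_z = 1361 × 0.5528 = 752.36 W/m².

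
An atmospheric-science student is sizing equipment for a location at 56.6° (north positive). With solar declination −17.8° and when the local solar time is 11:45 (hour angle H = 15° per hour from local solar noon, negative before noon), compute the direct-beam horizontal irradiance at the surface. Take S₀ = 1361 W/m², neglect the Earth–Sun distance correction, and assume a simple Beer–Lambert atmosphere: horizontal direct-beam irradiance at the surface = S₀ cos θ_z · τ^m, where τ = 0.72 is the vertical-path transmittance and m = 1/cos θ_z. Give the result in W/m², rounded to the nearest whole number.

107 W/m²

Hour angle H = 15° × (11.75 − 12) = -3.75°.
cos θ_z = sin φ sin δ + cos φ cos δ cos H = (0.8348)(-0.3057) + (0.5505)(0.9521)(0.9979) = 0.2678.
Air mass m = 1/cos θ_z = 1/0.2678 = 3.734; τ^m = 0.72^3.734 = 0.2933.
Surface direct beam = 1361 × 0.2678 × 0.2933 = 106.90 W/m².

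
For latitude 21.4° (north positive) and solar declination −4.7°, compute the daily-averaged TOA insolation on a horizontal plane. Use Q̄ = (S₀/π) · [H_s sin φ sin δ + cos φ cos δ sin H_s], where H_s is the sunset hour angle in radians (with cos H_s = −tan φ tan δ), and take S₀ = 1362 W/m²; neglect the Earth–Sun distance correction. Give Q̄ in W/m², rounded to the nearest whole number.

cos H_s = −tan(21.4°) · tan(-4.7°) = 0.0322, so H_s = arccos(0.0322) = 88.15°. In radians, H_s = 1.5385.
H_s sin φ sin δ = 1.5385 × 0.3649 × -0.0819 = -0.0460.
cos φ cos δ sin H_s = 0.9311 × 0.9966 × 0.9995 = 0.9275.
Q̄ = (1362/π) × (-0.0460 + 0.9275) = 433.54 × 0.8815 = 382.17 W/m².

382 W/m²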